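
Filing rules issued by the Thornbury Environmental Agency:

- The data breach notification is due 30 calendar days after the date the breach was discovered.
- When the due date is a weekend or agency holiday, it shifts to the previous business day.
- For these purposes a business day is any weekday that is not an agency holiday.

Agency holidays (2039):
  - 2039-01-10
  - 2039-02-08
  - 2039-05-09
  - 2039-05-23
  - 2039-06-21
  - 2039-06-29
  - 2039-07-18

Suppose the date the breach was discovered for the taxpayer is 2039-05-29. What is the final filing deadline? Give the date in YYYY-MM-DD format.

Adding 30 calendar days to 2039-05-29 gives 2039-06-28.
2039-06-28 is a Tuesday and not a listed holiday, so it stands.
So the filing is due 2039-06-28.

2039-06-28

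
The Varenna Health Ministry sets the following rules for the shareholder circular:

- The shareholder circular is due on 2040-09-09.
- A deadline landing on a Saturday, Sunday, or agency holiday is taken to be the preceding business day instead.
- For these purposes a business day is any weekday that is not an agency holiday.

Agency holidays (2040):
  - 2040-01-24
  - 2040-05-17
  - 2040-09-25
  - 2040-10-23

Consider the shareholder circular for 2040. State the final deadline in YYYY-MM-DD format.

Start from the fixed due date, 2040-09-09.
2040-09-09 is a Sunday, so it moves to the preceding business day, 2040-09-07 (Friday).
So the filing is due 2040-09-07.

2040-09-07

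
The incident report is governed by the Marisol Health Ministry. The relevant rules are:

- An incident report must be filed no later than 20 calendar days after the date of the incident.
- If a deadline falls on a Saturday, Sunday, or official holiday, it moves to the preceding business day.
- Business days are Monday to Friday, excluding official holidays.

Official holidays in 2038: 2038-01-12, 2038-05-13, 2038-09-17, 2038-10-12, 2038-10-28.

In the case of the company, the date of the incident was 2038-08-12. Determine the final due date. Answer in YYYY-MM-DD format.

Adding 20 calendar days to 2038-08-12 gives 2038-09-01.
2038-09-01 is a Wednesday and not a listed holiday, so it stands.
The final due date is 2038-09-01.

2038-09-01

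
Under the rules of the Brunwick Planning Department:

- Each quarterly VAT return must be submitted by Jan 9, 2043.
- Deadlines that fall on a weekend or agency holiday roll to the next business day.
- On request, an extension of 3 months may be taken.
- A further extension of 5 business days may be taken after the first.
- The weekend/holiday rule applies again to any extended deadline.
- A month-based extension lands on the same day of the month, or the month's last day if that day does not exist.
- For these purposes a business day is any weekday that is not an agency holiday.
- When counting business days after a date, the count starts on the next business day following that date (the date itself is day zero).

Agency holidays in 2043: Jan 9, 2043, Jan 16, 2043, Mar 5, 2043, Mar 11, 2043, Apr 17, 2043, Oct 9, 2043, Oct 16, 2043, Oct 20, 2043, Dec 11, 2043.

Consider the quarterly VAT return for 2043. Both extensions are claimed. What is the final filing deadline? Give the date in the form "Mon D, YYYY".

The statutory due date is Jan 9, 2043.
Jan 9, 2043 is a listed holiday, so it moves to the next business day, Jan 12, 2043 (Monday).
The 3 months extension carries Jan 12, 2043 to Apr 12, 2043.
Apr 12, 2043 is a Sunday, so it moves to the next business day, Apr 13, 2043 (Monday).
Applying the 5-business-day extension: 5 business days after Apr 13, 2043 is Apr 21, 2043.
Apr 21, 2043 is a Tuesday and not a listed holiday, so it stands.
Final deadline: Apr 21, 2043.

Apr 21, 2043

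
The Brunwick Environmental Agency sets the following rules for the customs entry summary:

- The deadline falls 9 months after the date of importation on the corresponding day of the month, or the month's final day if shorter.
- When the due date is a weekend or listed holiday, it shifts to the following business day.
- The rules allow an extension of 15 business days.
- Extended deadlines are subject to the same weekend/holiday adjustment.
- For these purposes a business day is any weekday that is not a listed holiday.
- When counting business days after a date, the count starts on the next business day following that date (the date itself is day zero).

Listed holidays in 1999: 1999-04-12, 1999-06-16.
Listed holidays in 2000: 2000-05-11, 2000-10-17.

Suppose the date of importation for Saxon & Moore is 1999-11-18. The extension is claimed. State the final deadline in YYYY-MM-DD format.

2000-09-08

Moving 9 months forward from 1999-11-18 on the corresponding day gives 2000-08-18.
2000-08-18 (Friday) is already a business day.
Counting 15 further business days from 2000-08-18 reaches 2000-09-08.
Since 2000-09-08 is a Friday and not a holiday, the date is unchanged.
Deadline: 2000-09-08.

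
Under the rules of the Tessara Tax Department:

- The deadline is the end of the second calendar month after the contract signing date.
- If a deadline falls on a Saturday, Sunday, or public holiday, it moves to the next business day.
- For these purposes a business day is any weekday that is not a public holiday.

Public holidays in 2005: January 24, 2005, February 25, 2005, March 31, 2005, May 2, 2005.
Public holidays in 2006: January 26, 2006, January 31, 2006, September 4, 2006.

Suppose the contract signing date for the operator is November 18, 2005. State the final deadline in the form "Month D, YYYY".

2 months after November 18, 2005 is January 2006; that month ends on January 31, 2006.
Because January 31, 2006 is a listed holiday, the deadline becomes February 1, 2006 (Wednesday).
Final deadline: February 1, 2006.

February 1, 2006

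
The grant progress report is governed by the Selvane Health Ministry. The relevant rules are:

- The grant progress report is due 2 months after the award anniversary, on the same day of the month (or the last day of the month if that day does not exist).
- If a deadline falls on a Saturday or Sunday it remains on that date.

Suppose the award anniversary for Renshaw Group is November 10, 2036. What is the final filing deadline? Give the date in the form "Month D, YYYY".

January 10, 2037

2 months from November 10, 2036 is January 10, 2037.
No adjustment is made for weekends or holidays, so January 10, 2037 stands.
The final due date is January 10, 2037.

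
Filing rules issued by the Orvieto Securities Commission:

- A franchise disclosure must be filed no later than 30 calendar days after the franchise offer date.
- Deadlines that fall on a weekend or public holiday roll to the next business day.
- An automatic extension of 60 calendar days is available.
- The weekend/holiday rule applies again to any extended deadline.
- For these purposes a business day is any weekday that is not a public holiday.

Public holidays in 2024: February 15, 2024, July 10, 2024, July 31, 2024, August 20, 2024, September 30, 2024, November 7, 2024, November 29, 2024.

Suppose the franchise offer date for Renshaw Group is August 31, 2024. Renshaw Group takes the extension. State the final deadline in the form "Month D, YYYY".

Adding 30 calendar days to August 31, 2024 gives September 30, 2024.
September 30, 2024 is a listed holiday; the next business day is October 1, 2024 (Tuesday).
Add the 60 calendar-day extension to October 1, 2024: November 30, 2024.
Because November 30, 2024 is a Saturday, the deadline becomes December 2, 2024 (Monday).
Deadline: December 2, 2024.

December 2, 2024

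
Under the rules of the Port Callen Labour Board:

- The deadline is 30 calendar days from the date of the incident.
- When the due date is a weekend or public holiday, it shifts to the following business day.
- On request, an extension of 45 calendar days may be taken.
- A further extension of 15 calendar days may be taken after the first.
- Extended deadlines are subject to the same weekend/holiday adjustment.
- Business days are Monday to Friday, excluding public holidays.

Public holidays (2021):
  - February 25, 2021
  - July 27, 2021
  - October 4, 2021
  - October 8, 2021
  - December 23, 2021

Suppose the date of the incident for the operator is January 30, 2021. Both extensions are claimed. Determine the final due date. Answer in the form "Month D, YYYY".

April 30, 2021

Adding 30 calendar days to January 30, 2021 gives March 1, 2021.
Since March 1, 2021 is a Monday and not a holiday, the date is unchanged.
With the 45-day extension, March 1, 2021 becomes April 15, 2021.
Since April 15, 2021 is a Thursday and not a holiday, the date is unchanged.
Add the 15 calendar-day extension to April 15, 2021: April 30, 2021.
Since April 30, 2021 is a Friday and not a holiday, the date is unchanged.
Deadline: April 30, 2021.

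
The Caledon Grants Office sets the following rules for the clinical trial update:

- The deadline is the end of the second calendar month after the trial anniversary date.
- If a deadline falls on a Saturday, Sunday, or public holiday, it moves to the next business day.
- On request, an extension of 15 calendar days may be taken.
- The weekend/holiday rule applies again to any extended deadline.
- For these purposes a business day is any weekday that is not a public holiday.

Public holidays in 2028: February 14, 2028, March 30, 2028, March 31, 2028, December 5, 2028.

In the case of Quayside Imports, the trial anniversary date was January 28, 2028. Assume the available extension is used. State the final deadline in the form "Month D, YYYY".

April 18, 2028

The second month after January 28, 2028 is March 2028, whose last day is March 31, 2028.
Because March 31, 2028 is a listed holiday, the deadline becomes April 3, 2028 (Monday).
Add the 15 calendar-day extension to April 3, 2028: April 18, 2028.
April 18, 2028 (Tuesday) is already a business day.
The final due date is April 18, 2028.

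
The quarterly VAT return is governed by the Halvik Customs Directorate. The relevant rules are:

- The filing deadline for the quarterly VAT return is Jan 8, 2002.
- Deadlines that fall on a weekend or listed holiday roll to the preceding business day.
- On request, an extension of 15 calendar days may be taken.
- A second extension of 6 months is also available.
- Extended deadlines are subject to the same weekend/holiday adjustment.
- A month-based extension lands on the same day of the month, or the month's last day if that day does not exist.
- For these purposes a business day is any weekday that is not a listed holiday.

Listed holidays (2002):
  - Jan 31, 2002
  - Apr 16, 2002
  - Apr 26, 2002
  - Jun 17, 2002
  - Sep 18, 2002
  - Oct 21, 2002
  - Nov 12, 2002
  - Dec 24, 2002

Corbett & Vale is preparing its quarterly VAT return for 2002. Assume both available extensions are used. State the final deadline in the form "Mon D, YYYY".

Jul 23, 2002

Start from the fixed due date, Jan 8, 2002.
Jan 8, 2002 is a Tuesday and not a listed holiday, so it stands.
With the 15-day extension, Jan 8, 2002 becomes Jan 23, 2002.
Jan 23, 2002 (Wednesday) is already a business day.
Add 6 months to Jan 23, 2002: Jul 23, 2002.
Since Jul 23, 2002 is a Tuesday and not a holiday, the date is unchanged.
Final deadline: Jul 23, 2002.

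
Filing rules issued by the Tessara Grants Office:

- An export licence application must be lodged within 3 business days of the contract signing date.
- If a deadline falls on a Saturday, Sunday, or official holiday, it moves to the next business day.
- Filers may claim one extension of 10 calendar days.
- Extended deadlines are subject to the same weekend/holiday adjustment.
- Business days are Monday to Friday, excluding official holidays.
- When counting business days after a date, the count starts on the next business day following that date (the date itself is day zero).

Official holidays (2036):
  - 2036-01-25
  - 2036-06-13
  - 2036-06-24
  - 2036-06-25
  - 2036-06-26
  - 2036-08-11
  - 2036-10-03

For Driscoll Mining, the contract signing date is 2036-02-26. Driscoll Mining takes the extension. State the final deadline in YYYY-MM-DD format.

Counting 3 business days after 2036-02-26 (skipping weekends and listed holidays) reaches 2036-02-29.
2036-02-29 falls on a Friday, which is a business day, so no adjustment is needed.
Add the 10 calendar-day extension to 2036-02-29: 2036-03-10.
2036-03-10 falls on a Monday, which is a business day, so no adjustment is needed.
The final due date is 2036-03-10.

2036-03-10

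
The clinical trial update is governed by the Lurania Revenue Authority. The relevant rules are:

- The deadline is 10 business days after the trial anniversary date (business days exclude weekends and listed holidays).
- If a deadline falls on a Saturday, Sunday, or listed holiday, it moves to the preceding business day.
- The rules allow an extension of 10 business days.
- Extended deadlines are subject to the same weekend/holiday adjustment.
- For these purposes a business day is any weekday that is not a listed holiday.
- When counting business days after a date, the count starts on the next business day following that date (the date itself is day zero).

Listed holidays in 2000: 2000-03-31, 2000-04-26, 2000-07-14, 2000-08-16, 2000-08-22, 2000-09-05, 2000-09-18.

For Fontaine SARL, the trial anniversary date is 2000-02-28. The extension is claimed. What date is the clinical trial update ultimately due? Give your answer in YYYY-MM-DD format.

2000-03-27

Counting 10 business days after 2000-02-28 (skipping weekends and listed holidays) reaches 2000-03-13.
Since 2000-03-13 is a Monday and not a holiday, the date is unchanged.
Applying the 10-business-day extension: 10 business days after 2000-03-13 is 2000-03-27.
Since 2000-03-27 is a Monday and not a holiday, the date is unchanged.
Final deadline: 2000-03-27.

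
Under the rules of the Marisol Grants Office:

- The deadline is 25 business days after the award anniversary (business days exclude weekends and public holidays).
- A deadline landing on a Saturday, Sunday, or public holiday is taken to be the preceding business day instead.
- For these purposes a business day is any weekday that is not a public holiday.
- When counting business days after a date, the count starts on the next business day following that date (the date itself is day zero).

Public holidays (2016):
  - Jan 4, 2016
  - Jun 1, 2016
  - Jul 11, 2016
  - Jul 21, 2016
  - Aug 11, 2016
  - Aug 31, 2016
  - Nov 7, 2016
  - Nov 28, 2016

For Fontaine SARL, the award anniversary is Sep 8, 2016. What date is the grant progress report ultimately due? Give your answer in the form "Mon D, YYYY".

25 business days after Sep 8, 2016, excluding weekends and holidays, is Oct 13, 2016.
Oct 13, 2016 falls on a Thursday, which is a business day, so no adjustment is needed.
So the filing is due Oct 13, 2016.

Oct 13, 2016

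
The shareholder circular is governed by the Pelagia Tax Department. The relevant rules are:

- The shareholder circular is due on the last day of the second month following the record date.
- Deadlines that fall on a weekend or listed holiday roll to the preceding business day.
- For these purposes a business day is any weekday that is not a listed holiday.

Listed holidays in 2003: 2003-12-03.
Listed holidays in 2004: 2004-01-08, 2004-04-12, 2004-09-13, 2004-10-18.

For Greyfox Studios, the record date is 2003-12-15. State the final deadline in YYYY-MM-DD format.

2004-02-27

2 months after 2003-12-15 falls in February 2004; the last day of that month is 2004-02-29.
Because 2004-02-29 is a Sunday, the deadline becomes 2004-02-27 (Friday).
So the filing is due 2004-02-27.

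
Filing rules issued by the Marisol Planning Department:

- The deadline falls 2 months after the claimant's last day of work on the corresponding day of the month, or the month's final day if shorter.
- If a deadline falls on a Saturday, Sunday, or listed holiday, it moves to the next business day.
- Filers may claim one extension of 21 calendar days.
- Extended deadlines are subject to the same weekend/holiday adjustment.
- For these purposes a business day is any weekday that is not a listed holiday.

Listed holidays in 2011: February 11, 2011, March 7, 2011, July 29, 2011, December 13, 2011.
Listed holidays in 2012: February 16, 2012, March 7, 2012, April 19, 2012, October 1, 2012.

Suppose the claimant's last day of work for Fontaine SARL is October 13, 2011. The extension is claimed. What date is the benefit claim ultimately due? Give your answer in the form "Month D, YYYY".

2 months from October 13, 2011 is December 13, 2011.
December 13, 2011 falls on a listed holiday. Rolling to the next business day gives December 14, 2011, a Wednesday.
Applying the 21-calendar-day extension: December 14, 2011 + 21 days = January 4, 2012.
Since January 4, 2012 is a Wednesday and not a holiday, the date is unchanged.
Deadline: January 4, 2012.

January 4, 2012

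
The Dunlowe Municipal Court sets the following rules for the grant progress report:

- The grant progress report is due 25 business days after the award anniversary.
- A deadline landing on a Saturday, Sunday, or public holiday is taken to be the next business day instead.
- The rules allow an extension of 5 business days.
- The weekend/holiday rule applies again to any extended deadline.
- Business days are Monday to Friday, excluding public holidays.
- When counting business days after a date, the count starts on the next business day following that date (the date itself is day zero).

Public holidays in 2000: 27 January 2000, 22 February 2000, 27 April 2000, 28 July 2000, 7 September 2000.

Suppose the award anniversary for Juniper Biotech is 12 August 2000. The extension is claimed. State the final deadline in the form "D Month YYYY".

Starting the day after 12 August 2000 and counting 25 business days lands on 18 September 2000.
18 September 2000 falls on a Monday, which is a business day, so no adjustment is needed.
Applying the 5-business-day extension: 5 business days after 18 September 2000 is 25 September 2000.
25 September 2000 is a Monday and not a listed holiday, so it stands.
So the filing is due 25 September 2000.

25 September 2000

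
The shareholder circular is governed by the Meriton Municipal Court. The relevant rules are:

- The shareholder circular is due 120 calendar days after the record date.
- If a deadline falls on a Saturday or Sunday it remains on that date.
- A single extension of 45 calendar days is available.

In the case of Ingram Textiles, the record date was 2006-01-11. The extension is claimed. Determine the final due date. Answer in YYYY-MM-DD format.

2006-06-25

Trigger date 2006-01-11 + 120 calendar days = 2006-05-11.
2006-05-11 is a Thursday; no weekend or holiday adjustment applies.
With the 45-day extension, 2006-05-11 becomes 2006-06-25.
2006-06-25 is a Sunday; no weekend or holiday adjustment applies.
Deadline: 2006-06-25.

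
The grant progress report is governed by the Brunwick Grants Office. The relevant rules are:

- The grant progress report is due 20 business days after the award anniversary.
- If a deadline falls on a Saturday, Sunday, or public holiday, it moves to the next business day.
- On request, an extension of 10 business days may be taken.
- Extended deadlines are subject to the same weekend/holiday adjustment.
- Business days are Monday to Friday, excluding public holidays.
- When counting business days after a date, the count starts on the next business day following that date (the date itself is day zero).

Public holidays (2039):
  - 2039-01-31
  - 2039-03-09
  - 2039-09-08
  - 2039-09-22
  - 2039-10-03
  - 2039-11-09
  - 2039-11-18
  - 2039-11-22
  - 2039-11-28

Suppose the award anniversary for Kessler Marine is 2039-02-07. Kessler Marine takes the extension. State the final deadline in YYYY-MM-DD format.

Starting the day after 2039-02-07 and counting 20 business days lands on 2039-03-07.
2039-03-07 falls on a Monday, which is a business day, so no adjustment is needed.
Counting 10 further business days from 2039-03-07 reaches 2039-03-22.
2039-03-22 is a Tuesday and not a listed holiday, so it stands.
The final due date is 2039-03-22.

2039-03-22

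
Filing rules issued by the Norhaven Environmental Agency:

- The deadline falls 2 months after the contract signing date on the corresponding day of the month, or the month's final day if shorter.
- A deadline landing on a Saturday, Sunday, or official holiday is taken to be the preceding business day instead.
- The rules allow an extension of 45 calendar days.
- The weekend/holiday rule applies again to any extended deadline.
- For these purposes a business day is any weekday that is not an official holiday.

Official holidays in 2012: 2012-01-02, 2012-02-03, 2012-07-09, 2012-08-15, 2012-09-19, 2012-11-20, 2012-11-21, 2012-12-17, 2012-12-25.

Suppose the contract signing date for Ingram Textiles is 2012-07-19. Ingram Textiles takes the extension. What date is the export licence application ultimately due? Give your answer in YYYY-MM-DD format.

Moving 2 months forward from 2012-07-19 on the corresponding day gives 2012-09-19.
2012-09-19 falls on a listed holiday. Rolling to the preceding business day gives 2012-09-18, a Tuesday.
Applying the 45-calendar-day extension: 2012-09-18 + 45 days = 2012-11-02.
2012-11-02 falls on a Friday, which is a business day, so no adjustment is needed.
So the filing is due 2012-11-02.

2012-11-02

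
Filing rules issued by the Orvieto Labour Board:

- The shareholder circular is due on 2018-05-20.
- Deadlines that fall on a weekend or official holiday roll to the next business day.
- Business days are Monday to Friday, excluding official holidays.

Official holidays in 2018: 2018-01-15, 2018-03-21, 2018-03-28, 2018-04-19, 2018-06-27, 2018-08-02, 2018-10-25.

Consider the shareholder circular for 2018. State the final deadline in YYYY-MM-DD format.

2018-05-21

The statutory due date is 2018-05-20.
2018-05-20 is a Sunday; the next business day is 2018-05-21 (Monday).
Deadline: 2018-05-21.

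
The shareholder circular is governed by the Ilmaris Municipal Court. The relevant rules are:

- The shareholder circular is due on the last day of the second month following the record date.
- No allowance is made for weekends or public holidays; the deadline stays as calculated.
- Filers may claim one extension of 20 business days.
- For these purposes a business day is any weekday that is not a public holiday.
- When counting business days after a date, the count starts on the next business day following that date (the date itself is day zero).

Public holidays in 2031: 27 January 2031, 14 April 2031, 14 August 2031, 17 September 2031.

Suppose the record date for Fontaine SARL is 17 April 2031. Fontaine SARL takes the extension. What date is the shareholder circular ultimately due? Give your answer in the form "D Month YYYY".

2 months after 17 April 2031 falls in June 2031; the last day of that month is 30 June 2031.
30 June 2031 falls on a Monday. The rules make no weekend/holiday allowance, so it remains 30 June 2031.
Counting 20 further business days from 30 June 2031 reaches 28 July 2031.
28 July 2031 is a Monday; no weekend or holiday adjustment applies.
The final due date is 28 July 2031.

28 July 2031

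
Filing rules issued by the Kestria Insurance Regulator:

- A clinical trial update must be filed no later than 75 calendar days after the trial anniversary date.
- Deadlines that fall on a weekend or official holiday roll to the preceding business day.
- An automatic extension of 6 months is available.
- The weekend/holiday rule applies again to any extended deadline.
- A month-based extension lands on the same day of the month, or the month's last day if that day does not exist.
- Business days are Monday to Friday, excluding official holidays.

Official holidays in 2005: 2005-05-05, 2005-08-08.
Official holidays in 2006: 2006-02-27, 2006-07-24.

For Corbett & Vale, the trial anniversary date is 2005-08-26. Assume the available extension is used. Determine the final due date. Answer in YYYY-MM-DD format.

Trigger date 2005-08-26 + 75 calendar days = 2005-11-09.
Since 2005-11-09 is a Wednesday and not a holiday, the date is unchanged.
Add 6 months to 2005-11-09: 2006-05-09.
2006-05-09 (Tuesday) is already a business day.
Final deadline: 2006-05-09.

2006-05-09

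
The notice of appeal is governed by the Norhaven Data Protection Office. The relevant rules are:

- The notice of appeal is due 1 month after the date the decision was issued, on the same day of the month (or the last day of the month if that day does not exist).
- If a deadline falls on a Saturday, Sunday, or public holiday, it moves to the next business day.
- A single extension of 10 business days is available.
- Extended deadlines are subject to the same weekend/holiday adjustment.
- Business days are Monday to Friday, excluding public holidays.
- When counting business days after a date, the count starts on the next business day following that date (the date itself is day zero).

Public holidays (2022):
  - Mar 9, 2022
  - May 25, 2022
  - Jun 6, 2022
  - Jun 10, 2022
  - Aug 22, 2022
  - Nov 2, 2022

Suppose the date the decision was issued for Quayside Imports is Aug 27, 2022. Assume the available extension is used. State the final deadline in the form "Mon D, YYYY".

1 month after Aug 27, 2022, on the same day of the month, is Sep 27, 2022.
Sep 27, 2022 is a Tuesday and not a listed holiday, so it stands.
Counting 10 further business days from Sep 27, 2022 reaches Oct 11, 2022.
Oct 11, 2022 falls on a Tuesday, which is a business day, so no adjustment is needed.
So the filing is due Oct 11, 2022.

Oct 11, 2022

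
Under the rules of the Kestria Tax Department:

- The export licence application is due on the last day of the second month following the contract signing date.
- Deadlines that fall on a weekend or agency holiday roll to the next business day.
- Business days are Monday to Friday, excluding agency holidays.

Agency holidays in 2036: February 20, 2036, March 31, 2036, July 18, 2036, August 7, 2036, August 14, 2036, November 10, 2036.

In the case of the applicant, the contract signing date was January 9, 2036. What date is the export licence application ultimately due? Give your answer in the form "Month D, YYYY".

April 1, 2036

2 months after January 9, 2036 falls in March 2036; the last day of that month is March 31, 2036.
Because March 31, 2036 is a listed holiday, the deadline becomes April 1, 2036 (Tuesday).
Final deadline: April 1, 2036.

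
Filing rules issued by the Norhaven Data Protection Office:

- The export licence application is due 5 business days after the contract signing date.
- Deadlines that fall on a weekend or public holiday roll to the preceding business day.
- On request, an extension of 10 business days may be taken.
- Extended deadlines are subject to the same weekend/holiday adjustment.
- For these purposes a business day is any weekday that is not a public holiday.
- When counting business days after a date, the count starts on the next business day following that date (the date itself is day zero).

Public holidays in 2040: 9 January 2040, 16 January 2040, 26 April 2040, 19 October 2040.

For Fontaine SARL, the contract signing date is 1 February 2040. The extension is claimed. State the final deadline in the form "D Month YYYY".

Starting the day after 1 February 2040 and counting 5 business days lands on 8 February 2040.
8 February 2040 (Wednesday) is already a business day.
Counting 10 further business days from 8 February 2040 reaches 22 February 2040.
Since 22 February 2040 is a Wednesday and not a holiday, the date is unchanged.
Deadline: 22 February 2040.

22 February 2040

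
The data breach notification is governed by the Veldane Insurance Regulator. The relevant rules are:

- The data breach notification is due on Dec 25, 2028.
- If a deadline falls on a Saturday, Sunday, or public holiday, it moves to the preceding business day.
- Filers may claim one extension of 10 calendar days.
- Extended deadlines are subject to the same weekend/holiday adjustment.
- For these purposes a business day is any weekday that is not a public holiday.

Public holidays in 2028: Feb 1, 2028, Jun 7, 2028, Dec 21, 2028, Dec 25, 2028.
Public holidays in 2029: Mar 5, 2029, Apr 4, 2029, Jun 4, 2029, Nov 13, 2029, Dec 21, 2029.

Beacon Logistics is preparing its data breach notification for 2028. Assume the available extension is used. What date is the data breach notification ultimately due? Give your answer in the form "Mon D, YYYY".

Start from the fixed due date, Dec 25, 2028.
Dec 25, 2028 is a listed holiday; the preceding business day is Dec 22, 2028 (Friday).
Applying the 10-calendar-day extension: Dec 22, 2028 + 10 days = Jan 1, 2029.
Jan 1, 2029 falls on a Monday, which is a business day, so no adjustment is needed.
Deadline: Jan 1, 2029.

Jan 1, 2029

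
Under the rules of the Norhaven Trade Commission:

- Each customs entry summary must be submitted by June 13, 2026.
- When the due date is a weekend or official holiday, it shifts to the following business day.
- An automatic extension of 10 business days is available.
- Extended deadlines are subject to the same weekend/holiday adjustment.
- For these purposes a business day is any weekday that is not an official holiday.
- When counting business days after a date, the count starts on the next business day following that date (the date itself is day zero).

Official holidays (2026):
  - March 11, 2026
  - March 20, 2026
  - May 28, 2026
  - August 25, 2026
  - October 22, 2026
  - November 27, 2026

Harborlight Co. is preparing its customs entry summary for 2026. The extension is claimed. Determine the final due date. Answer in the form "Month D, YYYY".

June 29, 2026

The statutory due date is June 13, 2026.
June 13, 2026 is a Saturday, so it moves to the next business day, June 15, 2026 (Monday).
Applying the 10-business-day extension: 10 business days after June 15, 2026 is June 29, 2026.
June 29, 2026 is a Monday and not a listed holiday, so it stands.
Deadline: June 29, 2026.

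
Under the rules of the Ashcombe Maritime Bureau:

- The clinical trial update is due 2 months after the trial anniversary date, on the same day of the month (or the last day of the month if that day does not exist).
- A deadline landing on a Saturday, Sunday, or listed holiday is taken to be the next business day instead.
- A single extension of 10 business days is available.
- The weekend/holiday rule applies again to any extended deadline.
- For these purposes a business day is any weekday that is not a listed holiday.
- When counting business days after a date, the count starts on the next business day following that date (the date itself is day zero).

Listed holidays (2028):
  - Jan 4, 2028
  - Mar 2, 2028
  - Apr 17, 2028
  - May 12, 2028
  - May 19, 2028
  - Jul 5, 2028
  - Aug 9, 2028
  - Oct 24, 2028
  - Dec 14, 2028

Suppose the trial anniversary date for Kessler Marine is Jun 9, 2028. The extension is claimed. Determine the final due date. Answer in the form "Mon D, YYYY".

2 months after Jun 9, 2028, on the same day of the month, is Aug 9, 2028.
Aug 9, 2028 is a listed holiday; the next business day is Aug 10, 2028 (Thursday).
Counting 10 further business days from Aug 10, 2028 reaches Aug 24, 2028.
Aug 24, 2028 is a Thursday and not a listed holiday, so it stands.
The final due date is Aug 24, 2028.

Aug 24, 2028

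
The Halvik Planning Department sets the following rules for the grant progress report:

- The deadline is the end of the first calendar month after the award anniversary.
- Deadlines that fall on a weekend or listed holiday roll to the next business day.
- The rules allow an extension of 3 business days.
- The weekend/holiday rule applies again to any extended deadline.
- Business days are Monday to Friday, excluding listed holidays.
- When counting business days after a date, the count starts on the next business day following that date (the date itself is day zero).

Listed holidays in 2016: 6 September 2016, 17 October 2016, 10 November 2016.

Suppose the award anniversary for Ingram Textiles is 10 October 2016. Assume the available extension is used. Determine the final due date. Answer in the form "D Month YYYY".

5 December 2016

1 month after 10 October 2016 is November 2016; that month ends on 30 November 2016.
30 November 2016 (Wednesday) is already a business day.
Counting 3 further business days from 30 November 2016 reaches 5 December 2016.
5 December 2016 is a Monday and not a listed holiday, so it stands.
Deadline: 5 December 2016.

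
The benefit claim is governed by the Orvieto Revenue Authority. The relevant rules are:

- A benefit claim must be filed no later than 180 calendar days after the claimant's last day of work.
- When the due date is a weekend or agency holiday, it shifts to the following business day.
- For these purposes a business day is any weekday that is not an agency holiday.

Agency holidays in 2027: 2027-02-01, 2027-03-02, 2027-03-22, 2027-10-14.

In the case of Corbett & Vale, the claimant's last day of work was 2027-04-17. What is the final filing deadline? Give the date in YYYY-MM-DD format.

2027-10-15

180 calendar days after 2027-04-17 is 2027-10-14.
2027-10-14 is a listed holiday, so it moves to the next business day, 2027-10-15 (Friday).
Deadline: 2027-10-15.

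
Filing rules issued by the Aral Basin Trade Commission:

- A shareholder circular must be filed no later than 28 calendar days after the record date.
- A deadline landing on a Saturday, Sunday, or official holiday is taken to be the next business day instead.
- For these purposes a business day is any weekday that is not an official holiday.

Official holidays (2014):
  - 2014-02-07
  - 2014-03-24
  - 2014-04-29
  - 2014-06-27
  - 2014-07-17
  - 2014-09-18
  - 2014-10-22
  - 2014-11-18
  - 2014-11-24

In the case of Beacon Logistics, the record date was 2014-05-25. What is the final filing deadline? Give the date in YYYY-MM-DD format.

Trigger date 2014-05-25 + 28 calendar days = 2014-06-22.
Because 2014-06-22 is a Sunday, the deadline becomes 2014-06-23 (Monday).
Final deadline: 2014-06-23.

2014-06-23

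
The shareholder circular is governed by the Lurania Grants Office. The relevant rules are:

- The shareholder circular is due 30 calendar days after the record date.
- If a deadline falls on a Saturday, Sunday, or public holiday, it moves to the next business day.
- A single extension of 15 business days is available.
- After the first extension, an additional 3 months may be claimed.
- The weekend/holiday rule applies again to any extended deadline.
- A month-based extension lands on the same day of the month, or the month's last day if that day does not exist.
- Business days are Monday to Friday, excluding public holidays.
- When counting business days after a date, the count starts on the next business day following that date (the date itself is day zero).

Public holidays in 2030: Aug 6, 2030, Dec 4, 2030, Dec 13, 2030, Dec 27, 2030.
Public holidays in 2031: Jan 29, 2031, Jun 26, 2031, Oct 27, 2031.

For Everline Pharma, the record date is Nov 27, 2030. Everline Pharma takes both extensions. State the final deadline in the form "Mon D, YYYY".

Apr 21, 2031

30 calendar days after Nov 27, 2030 is Dec 27, 2030.
Dec 27, 2030 is a listed holiday, so it moves to the next business day, Dec 30, 2030 (Monday).
The 15-business-day extension runs from Dec 30, 2030 to Jan 20, 2031.
Jan 20, 2031 (Monday) is already a business day.
The 3 months extension carries Jan 20, 2031 to Apr 20, 2031.
Because Apr 20, 2031 is a Sunday, the deadline becomes Apr 21, 2031 (Monday).
The final due date is Apr 21, 2031.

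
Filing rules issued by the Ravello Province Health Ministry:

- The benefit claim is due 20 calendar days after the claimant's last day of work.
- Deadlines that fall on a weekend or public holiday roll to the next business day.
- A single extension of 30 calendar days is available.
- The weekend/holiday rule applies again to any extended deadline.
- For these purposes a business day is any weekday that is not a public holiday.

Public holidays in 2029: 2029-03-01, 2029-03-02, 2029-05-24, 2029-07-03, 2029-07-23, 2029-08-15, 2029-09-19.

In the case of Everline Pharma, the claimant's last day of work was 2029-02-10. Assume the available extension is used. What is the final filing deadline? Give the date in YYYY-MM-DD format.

From 2029-02-10, 20 calendar days later is 2029-03-02.
2029-03-02 is a listed holiday, so it moves to the next business day, 2029-03-05 (Monday).
The 30-calendar-day extension moves the deadline from 2029-03-05 to 2029-04-04.
2029-04-04 falls on a Wednesday, which is a business day, so no adjustment is needed.
The final due date is 2029-04-04.

2029-04-04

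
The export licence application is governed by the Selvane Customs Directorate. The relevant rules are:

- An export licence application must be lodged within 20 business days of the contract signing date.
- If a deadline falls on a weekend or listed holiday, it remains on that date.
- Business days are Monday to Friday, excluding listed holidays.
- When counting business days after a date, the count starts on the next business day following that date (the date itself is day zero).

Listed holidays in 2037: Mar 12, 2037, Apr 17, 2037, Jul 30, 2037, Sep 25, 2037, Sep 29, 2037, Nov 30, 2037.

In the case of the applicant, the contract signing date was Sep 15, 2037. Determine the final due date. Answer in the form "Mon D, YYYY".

Starting the day after Sep 15, 2037 and counting 20 business days lands on Oct 15, 2037.
Oct 15, 2037 falls on a Thursday. The rules make no weekend/holiday allowance, so it remains Oct 15, 2037.
Deadline: Oct 15, 2037.

Oct 15, 2037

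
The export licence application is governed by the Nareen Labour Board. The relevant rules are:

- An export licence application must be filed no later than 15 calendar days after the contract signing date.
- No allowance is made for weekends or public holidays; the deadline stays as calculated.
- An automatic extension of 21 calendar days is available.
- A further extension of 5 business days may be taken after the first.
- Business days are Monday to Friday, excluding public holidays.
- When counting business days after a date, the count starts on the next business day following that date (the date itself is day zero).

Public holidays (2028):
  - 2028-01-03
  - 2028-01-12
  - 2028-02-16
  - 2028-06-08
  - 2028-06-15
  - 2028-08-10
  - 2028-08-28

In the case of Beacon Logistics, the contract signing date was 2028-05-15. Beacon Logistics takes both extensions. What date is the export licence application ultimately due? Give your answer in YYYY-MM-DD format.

2028-06-27

Adding 15 calendar days to 2028-05-15 gives 2028-05-30.
No adjustment is made for weekends or holidays, so 2028-05-30 stands.
The 21-calendar-day extension moves the deadline from 2028-05-30 to 2028-06-20.
2028-06-20 is a Tuesday; no weekend or holiday adjustment applies.
The 5-business-day extension runs from 2028-06-20 to 2028-06-27.
No adjustment is made for weekends or holidays, so 2028-06-27 stands.
Final deadline: 2028-06-27.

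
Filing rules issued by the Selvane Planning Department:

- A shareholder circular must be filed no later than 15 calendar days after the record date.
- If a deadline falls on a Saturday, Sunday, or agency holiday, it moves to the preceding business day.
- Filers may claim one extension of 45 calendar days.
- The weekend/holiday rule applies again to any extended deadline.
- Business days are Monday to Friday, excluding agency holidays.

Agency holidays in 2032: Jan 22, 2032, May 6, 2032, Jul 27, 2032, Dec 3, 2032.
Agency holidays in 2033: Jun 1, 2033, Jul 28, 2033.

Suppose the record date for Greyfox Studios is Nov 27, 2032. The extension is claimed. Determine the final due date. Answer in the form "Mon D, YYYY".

From Nov 27, 2032, 15 calendar days later is Dec 12, 2032.
Dec 12, 2032 falls on a Sunday. Rolling to the preceding business day gives Dec 10, 2032, a Friday.
Add the 45 calendar-day extension to Dec 10, 2032: Jan 24, 2033.
Jan 24, 2033 is a Monday and not a listed holiday, so it stands.
The final due date is Jan 24, 2033.

Jan 24, 2033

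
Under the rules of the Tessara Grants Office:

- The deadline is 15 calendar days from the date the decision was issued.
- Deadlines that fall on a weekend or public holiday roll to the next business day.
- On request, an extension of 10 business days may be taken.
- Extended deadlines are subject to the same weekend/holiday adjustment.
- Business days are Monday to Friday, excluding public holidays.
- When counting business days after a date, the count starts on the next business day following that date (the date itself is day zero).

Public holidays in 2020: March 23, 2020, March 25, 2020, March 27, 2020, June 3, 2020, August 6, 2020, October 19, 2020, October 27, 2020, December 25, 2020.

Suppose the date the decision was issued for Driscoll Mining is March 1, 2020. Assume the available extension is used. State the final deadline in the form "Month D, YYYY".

April 2, 2020

Adding 15 calendar days to March 1, 2020 gives March 16, 2020.
March 16, 2020 is a Monday and not a listed holiday, so it stands.
The 10-business-day extension runs from March 16, 2020 to April 2, 2020.
Since April 2, 2020 is a Thursday and not a holiday, the date is unchanged.
Final deadline: April 2, 2020.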